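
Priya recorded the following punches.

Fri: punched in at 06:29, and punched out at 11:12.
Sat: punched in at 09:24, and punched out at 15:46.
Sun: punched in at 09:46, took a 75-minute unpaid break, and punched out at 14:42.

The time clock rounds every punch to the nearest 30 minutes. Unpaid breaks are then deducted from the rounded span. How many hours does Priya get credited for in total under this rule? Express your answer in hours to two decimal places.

Fri: in 06:29→06:30, out 11:12→11:00; 4 h 30 min
Sat: in 09:24→09:30, out 15:46→16:00; 6 h 30 min
Sun: in 09:46→10:00, out 14:42→14:30; 4 h 30 min − 75 min = 3 h 15 min
Total credited: 14 h 15 min.

14.25 hours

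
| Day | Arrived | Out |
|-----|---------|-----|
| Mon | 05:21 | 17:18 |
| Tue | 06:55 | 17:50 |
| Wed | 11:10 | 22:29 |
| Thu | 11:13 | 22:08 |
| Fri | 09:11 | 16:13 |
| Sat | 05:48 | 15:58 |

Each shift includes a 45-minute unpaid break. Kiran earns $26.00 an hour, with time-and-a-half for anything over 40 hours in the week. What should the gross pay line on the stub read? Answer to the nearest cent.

Mon: 05:21–17:18 = 11 h 57 min; less 45 min break → 11 h 12 min
Tue: 06:55–17:50 = 10 h 55 min; less 45 min break → 10 h 10 min
Wed: 11:10–22:29 = 11 h 19 min; less 45 min break → 10 h 34 min
Thu: 11:13–22:08 = 10 h 55 min; less 45 min break → 10 h 10 min
Fri: 09:11–16:13 = 7 h 2 min; less 45 min break → 6 h 17 min
Sat: 05:48–15:58 = 10 h 10 min; less 45 min break → 9 h 25 min
Total worked: 57 h 48 min = 3468 min.
Regular 40 h 0 min = 2400 min at $26.00/h; overtime 17 h 48 min = 1068 min at $39.00/h.
Pay = (2400 × $26.00 + 1068 × $39.00) ÷ 60 = $1734.20.

$1734.20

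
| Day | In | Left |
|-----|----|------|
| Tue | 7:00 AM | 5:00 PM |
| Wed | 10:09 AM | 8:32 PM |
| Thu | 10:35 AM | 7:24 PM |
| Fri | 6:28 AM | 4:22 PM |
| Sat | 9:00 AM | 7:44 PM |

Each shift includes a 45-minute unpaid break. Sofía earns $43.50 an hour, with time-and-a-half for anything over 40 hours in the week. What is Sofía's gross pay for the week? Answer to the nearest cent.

$2136.94

Tue: 7:00 AM–5:00 PM = 10 h 0 min; less 45 min break → 9 h 15 min
Wed: 10:09 AM–8:32 PM = 10 h 23 min; less 45 min break → 9 h 38 min
Thu: 10:35 AM–7:24 PM = 8 h 49 min; less 45 min break → 8 h 4 min
Fri: 6:28 AM–4:22 PM = 9 h 54 min; less 45 min break → 9 h 9 min
Sat: 9:00 AM–7:44 PM = 10 h 44 min; less 45 min break → 9 h 59 min
Total worked: 46 h 5 min = 2765 min.
Regular 40 h 0 min = 2400 min at $43.50/h; overtime 6 h 5 min = 365 min at $65.25/h.
Pay = (2400 × $43.50 + 365 × $65.25) ÷ 60 = $2136.94.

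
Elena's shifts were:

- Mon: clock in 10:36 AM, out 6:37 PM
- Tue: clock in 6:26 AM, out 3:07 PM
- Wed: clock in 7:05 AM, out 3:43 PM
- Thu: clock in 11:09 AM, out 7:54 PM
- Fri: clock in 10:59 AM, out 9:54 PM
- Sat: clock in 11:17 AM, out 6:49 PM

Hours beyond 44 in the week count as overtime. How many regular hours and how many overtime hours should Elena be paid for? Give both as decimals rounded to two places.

Regular 44.00 hours, overtime 8.53 hours

Mon: 10:36 AM–6:37 PM = 8 h 1 min
Tue: 6:26 AM–3:07 PM = 8 h 41 min
Wed: 7:05 AM–3:43 PM = 8 h 38 min
Thu: 11:09 AM–7:54 PM = 8 h 45 min
Fri: 10:59 AM–9:54 PM = 10 h 55 min
Sat: 11:17 AM–6:49 PM = 7 h 32 min
Total worked: 52 h 32 min = 52.53 h.
Threshold 44 h → overtime 8 h 32 min, regular 44 h 0 min.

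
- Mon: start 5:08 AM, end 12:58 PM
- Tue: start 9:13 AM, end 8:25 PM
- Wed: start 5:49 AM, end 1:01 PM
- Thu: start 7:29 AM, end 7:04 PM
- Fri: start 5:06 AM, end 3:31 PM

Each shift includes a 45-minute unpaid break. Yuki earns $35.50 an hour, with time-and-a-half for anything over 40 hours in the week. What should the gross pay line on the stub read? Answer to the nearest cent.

$1658.74

Mon: 5:08 AM–12:58 PM = 7 h 50 min; less 45 min break → 7 h 5 min
Tue: 9:13 AM–8:25 PM = 11 h 12 min; less 45 min break → 10 h 27 min
Wed: 5:49 AM–1:01 PM = 7 h 12 min; less 45 min break → 6 h 27 min
Thu: 7:29 AM–7:04 PM = 11 h 35 min; less 45 min break → 10 h 50 min
Fri: 5:06 AM–3:31 PM = 10 h 25 min; less 45 min break → 9 h 40 min
Total worked: 44 h 29 min = 2669 min.
Regular 40 h 0 min = 2400 min at $35.50/h; overtime 4 h 29 min = 269 min at $53.25/h.
Pay = (2400 × $35.50 + 269 × $53.25) ÷ 60 = $1658.74.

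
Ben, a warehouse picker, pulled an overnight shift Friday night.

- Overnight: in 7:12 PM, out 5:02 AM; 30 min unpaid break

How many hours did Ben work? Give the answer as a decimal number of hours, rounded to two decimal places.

9.33 hours

Overnight: 7:12 PM → midnight = 4 h 48 min; midnight → 5:02 AM = 5 h 2 min; span 9 h 50 min; less 30 min break → 9 h 20 min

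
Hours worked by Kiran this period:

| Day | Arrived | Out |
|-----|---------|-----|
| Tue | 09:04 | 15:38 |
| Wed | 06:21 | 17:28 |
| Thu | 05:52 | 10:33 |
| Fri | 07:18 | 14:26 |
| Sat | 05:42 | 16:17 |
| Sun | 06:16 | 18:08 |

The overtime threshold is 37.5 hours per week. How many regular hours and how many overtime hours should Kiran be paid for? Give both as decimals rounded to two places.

Tue: 09:04–15:38 = 6 h 34 min
Wed: 06:21–17:28 = 11 h 7 min
Thu: 05:52–10:33 = 4 h 41 min
Fri: 07:18–14:26 = 7 h 8 min
Sat: 05:42–16:17 = 10 h 35 min
Sun: 06:16–18:08 = 11 h 52 min
Total worked: 51 h 57 min = 51.95 h.
Threshold 37.5 h → overtime 14 h 27 min, regular 37 h 30 min.

Regular 37.50 hours, overtime 14.45 hours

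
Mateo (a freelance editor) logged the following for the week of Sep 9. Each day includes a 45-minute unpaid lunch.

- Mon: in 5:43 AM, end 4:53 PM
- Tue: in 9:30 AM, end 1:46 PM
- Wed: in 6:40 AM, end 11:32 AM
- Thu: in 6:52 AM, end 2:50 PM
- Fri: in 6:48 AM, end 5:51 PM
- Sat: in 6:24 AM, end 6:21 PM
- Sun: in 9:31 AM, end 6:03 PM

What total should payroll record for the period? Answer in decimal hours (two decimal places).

54.55 hours

Mon: 5:43 AM–4:53 PM = 11 h 10 min; less 45 min break → 10 h 25 min
Tue: 9:30 AM–1:46 PM = 4 h 16 min; less 45 min break → 3 h 31 min
Wed: 6:40 AM–11:32 AM = 4 h 52 min; less 45 min break → 4 h 7 min
Thu: 6:52 AM–2:50 PM = 7 h 58 min; less 45 min break → 7 h 13 min
Fri: 6:48 AM–5:51 PM = 11 h 3 min; less 45 min break → 10 h 18 min
Sat: 6:24 AM–6:21 PM = 11 h 57 min; less 45 min break → 11 h 12 min
Sun: 9:31 AM–6:03 PM = 8 h 32 min; less 45 min break → 7 h 47 min
Total: 10 h 25 min + 3 h 31 min + 4 h 7 min + 7 h 13 min + 10 h 18 min + 11 h 12 min + 7 h 47 min = 54 h 33 min.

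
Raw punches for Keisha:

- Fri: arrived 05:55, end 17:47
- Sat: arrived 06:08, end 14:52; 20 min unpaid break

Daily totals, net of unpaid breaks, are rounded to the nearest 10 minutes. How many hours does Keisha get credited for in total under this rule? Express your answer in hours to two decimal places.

Fri: 05:55–17:47 = 11 h 52 min → rounds to 11 h 50 min
Sat: 06:08–14:52 = 8 h 44 min − 20 min = 8 h 24 min → rounds to 8 h 20 min
Total credited: 20 h 10 min.

20.17 hours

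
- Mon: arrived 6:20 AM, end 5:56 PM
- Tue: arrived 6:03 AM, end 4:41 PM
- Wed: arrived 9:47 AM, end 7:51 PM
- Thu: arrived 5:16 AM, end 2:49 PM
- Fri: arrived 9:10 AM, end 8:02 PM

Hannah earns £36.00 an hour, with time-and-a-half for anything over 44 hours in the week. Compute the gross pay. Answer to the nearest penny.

£2054.70

Mon: 6:20 AM–5:56 PM = 11 h 36 min
Tue: 6:03 AM–4:41 PM = 10 h 38 min
Wed: 9:47 AM–7:51 PM = 10 h 4 min
Thu: 5:16 AM–2:49 PM = 9 h 33 min
Fri: 9:10 AM–8:02 PM = 10 h 52 min
Total worked: 52 h 43 min = 3163 min.
Regular 44 h 0 min = 2640 min at £36.00/h; overtime 8 h 43 min = 523 min at £54.00/h.
Pay = (2640 × £36.00 + 523 × £54.00) ÷ 60 = £2054.70.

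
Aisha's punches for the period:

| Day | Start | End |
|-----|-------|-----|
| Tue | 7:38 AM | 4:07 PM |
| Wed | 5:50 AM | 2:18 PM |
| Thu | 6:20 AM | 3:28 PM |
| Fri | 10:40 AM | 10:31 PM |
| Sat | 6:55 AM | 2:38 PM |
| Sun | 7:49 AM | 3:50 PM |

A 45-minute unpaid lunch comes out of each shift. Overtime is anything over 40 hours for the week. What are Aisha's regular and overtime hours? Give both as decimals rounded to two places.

Tue: 7:38 AM–4:07 PM = 8 h 29 min; less 45 min break → 7 h 44 min
Wed: 5:50 AM–2:18 PM = 8 h 28 min; less 45 min break → 7 h 43 min
Thu: 6:20 AM–3:28 PM = 9 h 8 min; less 45 min break → 8 h 23 min
Fri: 10:40 AM–10:31 PM = 11 h 51 min; less 45 min break → 11 h 6 min
Sat: 6:55 AM–2:38 PM = 7 h 43 min; less 45 min break → 6 h 58 min
Sun: 7:49 AM–3:50 PM = 8 h 1 min; less 45 min break → 7 h 16 min
Total worked: 49 h 10 min = 49.17 h.
Threshold 40 h → overtime 9 h 10 min, regular 40 h 0 min.

Regular 40.00 hours, overtime 9.17 hours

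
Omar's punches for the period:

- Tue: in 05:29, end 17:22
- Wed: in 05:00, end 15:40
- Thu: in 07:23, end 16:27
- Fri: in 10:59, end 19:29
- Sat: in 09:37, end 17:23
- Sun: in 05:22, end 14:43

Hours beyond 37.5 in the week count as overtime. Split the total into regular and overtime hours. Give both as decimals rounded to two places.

Tue: 05:29–17:22 = 11 h 53 min
Wed: 05:00–15:40 = 10 h 40 min
Thu: 07:23–16:27 = 9 h 4 min
Fri: 10:59–19:29 = 8 h 30 min
Sat: 09:37–17:23 = 7 h 46 min
Sun: 05:22–14:43 = 9 h 21 min
Total worked: 57 h 14 min = 57.23 h.
Threshold 37.5 h → overtime 19 h 44 min, regular 37 h 30 min.

Regular 37.50 hours, overtime 19.73 hours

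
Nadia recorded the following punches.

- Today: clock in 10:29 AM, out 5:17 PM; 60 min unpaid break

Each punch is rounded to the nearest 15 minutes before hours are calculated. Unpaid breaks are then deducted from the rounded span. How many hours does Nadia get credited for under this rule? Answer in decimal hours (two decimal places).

Today: in 10:29 AM→10:30 AM, out 5:17 PM→5:15 PM; 6 h 45 min − 60 min = 5 h 45 min

5.75 hours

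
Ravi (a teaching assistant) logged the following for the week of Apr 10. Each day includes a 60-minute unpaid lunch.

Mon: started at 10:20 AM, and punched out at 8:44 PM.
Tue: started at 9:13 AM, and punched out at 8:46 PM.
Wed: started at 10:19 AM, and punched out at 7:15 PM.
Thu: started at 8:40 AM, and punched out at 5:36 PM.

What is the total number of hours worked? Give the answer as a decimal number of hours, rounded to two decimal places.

Mon: 10:20 AM–8:44 PM = 10 h 24 min; less 60 min break → 9 h 24 min
Tue: 9:13 AM–8:46 PM = 11 h 33 min; less 60 min break → 10 h 33 min
Wed: 10:19 AM–7:15 PM = 8 h 56 min; less 60 min break → 7 h 56 min
Thu: 8:40 AM–5:36 PM = 8 h 56 min; less 60 min break → 7 h 56 min
Total: 9 h 24 min + 10 h 33 min + 7 h 56 min + 7 h 56 min = 35 h 49 min.

35.82 hours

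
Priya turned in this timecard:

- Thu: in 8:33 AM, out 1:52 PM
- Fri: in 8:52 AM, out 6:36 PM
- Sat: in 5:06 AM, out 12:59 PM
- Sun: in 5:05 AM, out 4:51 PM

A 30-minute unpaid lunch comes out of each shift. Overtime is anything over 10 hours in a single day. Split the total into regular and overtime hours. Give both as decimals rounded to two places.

Thu: 8:33 AM–1:52 PM = 5 h 19 min; less 30 min break → 4 h 49 min
Fri: 8:52 AM–6:36 PM = 9 h 44 min; less 30 min break → 9 h 14 min
Sat: 5:06 AM–12:59 PM = 7 h 53 min; less 30 min break → 7 h 23 min
Sun: 5:05 AM–4:51 PM = 11 h 46 min; less 30 min break → 11 h 16 min
Thu reg 4 h 49 min / OT 0 h 0 min; Fri reg 9 h 14 min / OT 0 h 0 min; Sat reg 7 h 23 min / OT 0 h 0 min; Sun reg 10 h 0 min / OT 1 h 16 min.
Totals: regular 31 h 26 min, overtime 1 h 16 min.

Regular 31.43 hours, overtime 1.27 hours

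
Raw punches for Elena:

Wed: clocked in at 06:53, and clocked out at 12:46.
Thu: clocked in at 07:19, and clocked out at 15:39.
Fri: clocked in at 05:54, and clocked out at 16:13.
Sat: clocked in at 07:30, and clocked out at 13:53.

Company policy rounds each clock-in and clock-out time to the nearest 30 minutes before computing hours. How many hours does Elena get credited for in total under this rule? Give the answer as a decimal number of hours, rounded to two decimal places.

30.50 hours

Wed: in 06:53→07:00, out 12:46→13:00; 6 h 0 min
Thu: in 07:19→07:30, out 15:39→15:30; 8 h 0 min
Fri: in 05:54→06:00, out 16:13→16:00; 10 h 0 min
Sat: in 07:30→07:30, out 13:53→14:00; 6 h 30 min
Total credited: 30 h 30 min.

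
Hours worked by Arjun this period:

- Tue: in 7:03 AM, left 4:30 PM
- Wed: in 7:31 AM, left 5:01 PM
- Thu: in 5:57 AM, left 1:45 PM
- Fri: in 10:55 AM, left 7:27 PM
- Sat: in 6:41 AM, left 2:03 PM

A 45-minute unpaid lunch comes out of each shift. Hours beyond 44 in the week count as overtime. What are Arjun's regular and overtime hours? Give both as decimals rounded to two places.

Regular 38.90 hours, overtime 0.00 hours

Tue: 7:03 AM–4:30 PM = 9 h 27 min; less 45 min break → 8 h 42 min
Wed: 7:31 AM–5:01 PM = 9 h 30 min; less 45 min break → 8 h 45 min
Thu: 5:57 AM–1:45 PM = 7 h 48 min; less 45 min break → 7 h 3 min
Fri: 10:55 AM–7:27 PM = 8 h 32 min; less 45 min break → 7 h 47 min
Sat: 6:41 AM–2:03 PM = 7 h 22 min; less 45 min break → 6 h 37 min
Total worked: 38 h 54 min = 38.90 h.
Threshold 44 h → overtime 0 h 0 min, regular 38 h 54 min.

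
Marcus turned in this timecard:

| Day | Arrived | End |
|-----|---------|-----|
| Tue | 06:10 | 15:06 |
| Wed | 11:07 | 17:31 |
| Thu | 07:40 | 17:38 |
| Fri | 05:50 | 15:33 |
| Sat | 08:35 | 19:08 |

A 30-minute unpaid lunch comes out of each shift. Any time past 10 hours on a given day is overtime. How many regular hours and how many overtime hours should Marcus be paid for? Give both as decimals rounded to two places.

Tue: 06:10–15:06 = 8 h 56 min; less 30 min break → 8 h 26 min
Wed: 11:07–17:31 = 6 h 24 min; less 30 min break → 5 h 54 min
Thu: 07:40–17:38 = 9 h 58 min; less 30 min break → 9 h 28 min
Fri: 05:50–15:33 = 9 h 43 min; less 30 min break → 9 h 13 min
Sat: 08:35–19:08 = 10 h 33 min; less 30 min break → 10 h 3 min
Tue reg 8 h 26 min / OT 0 h 0 min; Wed reg 5 h 54 min / OT 0 h 0 min; Thu reg 9 h 28 min / OT 0 h 0 min; Fri reg 9 h 13 min / OT 0 h 0 min; Sat reg 10 h 0 min / OT 0 h 3 min.
Totals: regular 43 h 1 min, overtime 0 h 3 min.

Regular 43.02 hours, overtime 0.05 hours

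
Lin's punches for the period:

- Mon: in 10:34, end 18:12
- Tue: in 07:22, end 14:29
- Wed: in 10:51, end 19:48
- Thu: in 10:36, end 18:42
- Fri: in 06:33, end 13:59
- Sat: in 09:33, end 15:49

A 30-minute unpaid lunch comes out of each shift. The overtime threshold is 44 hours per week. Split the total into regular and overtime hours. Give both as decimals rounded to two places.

Regular 42.50 hours, overtime 0.00 hours

Mon: 10:34–18:12 = 7 h 38 min; less 30 min break → 7 h 8 min
Tue: 07:22–14:29 = 7 h 7 min; less 30 min break → 6 h 37 min
Wed: 10:51–19:48 = 8 h 57 min; less 30 min break → 8 h 27 min
Thu: 10:36–18:42 = 8 h 6 min; less 30 min break → 7 h 36 min
Fri: 06:33–13:59 = 7 h 26 min; less 30 min break → 6 h 56 min
Sat: 09:33–15:49 = 6 h 16 min; less 30 min break → 5 h 46 min
Total worked: 42 h 30 min = 42.50 h.
Threshold 44 h → overtime 0 h 0 min, regular 42 h 30 min.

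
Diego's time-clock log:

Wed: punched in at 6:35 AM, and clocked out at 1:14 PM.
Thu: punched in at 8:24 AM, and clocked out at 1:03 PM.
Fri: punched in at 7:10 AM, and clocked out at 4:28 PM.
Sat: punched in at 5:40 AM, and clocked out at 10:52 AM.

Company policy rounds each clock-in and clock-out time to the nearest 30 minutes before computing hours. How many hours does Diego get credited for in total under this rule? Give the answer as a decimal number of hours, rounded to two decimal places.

Wed: in 6:35 AM→6:30 AM, out 1:14 PM→1:00 PM; 6 h 30 min
Thu: in 8:24 AM→8:30 AM, out 1:03 PM→1:00 PM; 4 h 30 min
Fri: in 7:10 AM→7:00 AM, out 4:28 PM→4:30 PM; 9 h 30 min
Sat: in 5:40 AM→5:30 AM, out 10:52 AM→11:00 AM; 5 h 30 min
Total credited: 26 h 0 min.

26.00 hours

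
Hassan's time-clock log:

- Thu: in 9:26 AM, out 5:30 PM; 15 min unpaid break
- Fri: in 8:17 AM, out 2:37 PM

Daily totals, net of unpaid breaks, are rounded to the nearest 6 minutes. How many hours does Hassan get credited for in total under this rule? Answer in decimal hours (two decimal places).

Thu: 9:26 AM–5:30 PM = 8 h 4 min − 15 min = 7 h 49 min → rounds to 7 h 48 min
Fri: 8:17 AM–2:37 PM = 6 h 20 min → rounds to 6 h 18 min
Total credited: 14 h 6 min.

14.10 hours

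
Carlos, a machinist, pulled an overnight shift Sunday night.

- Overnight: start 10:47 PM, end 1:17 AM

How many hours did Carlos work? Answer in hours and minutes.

2 h 30 min

Overnight: 10:47 PM → midnight = 1 h 13 min; midnight → 1:17 AM = 1 h 17 min; span 2 h 30 min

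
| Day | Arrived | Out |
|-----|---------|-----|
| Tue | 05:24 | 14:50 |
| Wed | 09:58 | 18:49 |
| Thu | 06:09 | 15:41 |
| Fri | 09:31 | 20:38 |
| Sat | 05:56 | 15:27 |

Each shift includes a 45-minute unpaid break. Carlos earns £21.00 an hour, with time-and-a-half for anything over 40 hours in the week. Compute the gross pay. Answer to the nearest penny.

£988.05

Tue: 05:24–14:50 = 9 h 26 min; less 45 min break → 8 h 41 min
Wed: 09:58–18:49 = 8 h 51 min; less 45 min break → 8 h 6 min
Thu: 06:09–15:41 = 9 h 32 min; less 45 min break → 8 h 47 min
Fri: 09:31–20:38 = 11 h 7 min; less 45 min break → 10 h 22 min
Sat: 05:56–15:27 = 9 h 31 min; less 45 min break → 8 h 46 min
Total worked: 44 h 42 min = 2682 min.
Regular 40 h 0 min = 2400 min at £21.00/h; overtime 4 h 42 min = 282 min at £31.50/h.
Pay = (2400 × £21.00 + 282 × £31.50) ÷ 60 = £988.05.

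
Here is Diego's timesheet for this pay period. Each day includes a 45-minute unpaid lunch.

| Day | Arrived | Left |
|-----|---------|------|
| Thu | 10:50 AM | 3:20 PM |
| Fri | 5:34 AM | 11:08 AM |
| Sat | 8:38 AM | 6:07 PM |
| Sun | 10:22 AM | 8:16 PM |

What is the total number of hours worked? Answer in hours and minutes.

Thu: 10:50 AM–3:20 PM = 4 h 30 min; less 45 min break → 3 h 45 min
Fri: 5:34 AM–11:08 AM = 5 h 34 min; less 45 min break → 4 h 49 min
Sat: 8:38 AM–6:07 PM = 9 h 29 min; less 45 min break → 8 h 44 min
Sun: 10:22 AM–8:16 PM = 9 h 54 min; less 45 min break → 9 h 9 min
Total: 3 h 45 min + 4 h 49 min + 8 h 44 min + 9 h 9 min = 26 h 27 min.

26 h 27 min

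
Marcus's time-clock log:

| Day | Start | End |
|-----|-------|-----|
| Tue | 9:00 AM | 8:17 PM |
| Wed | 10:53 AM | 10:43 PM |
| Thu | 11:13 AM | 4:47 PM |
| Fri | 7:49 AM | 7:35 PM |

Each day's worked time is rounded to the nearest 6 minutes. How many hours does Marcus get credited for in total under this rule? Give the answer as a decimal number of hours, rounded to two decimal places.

40.50 hours

Tue: 9:00 AM–8:17 PM = 11 h 17 min → rounds to 11 h 18 min
Wed: 10:53 AM–10:43 PM = 11 h 50 min → rounds to 11 h 48 min
Thu: 11:13 AM–4:47 PM = 5 h 34 min → rounds to 5 h 36 min
Fri: 7:49 AM–7:35 PM = 11 h 46 min → rounds to 11 h 48 min
Total credited: 40 h 30 min.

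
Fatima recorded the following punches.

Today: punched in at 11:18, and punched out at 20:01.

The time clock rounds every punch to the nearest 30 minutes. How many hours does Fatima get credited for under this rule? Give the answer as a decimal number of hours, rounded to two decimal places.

8.50 hours

Today: in 11:18→11:30, out 20:01→20:00; 8 h 30 min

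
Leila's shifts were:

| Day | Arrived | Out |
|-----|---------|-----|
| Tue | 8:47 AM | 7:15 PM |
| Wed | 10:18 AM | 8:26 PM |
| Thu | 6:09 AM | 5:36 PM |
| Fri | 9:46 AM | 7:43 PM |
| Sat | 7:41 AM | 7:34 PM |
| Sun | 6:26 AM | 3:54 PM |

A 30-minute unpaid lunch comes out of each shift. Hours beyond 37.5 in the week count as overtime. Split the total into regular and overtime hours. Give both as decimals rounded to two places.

Regular 37.50 hours, overtime 22.85 hours

Tue: 8:47 AM–7:15 PM = 10 h 28 min; less 30 min break → 9 h 58 min
Wed: 10:18 AM–8:26 PM = 10 h 8 min; less 30 min break → 9 h 38 min
Thu: 6:09 AM–5:36 PM = 11 h 27 min; less 30 min break → 10 h 57 min
Fri: 9:46 AM–7:43 PM = 9 h 57 min; less 30 min break → 9 h 27 min
Sat: 7:41 AM–7:34 PM = 11 h 53 min; less 30 min break → 11 h 23 min
Sun: 6:26 AM–3:54 PM = 9 h 28 min; less 30 min break → 8 h 58 min
Total worked: 60 h 21 min = 60.35 h.
Threshold 37.5 h → overtime 22 h 51 min, regular 37 h 30 min.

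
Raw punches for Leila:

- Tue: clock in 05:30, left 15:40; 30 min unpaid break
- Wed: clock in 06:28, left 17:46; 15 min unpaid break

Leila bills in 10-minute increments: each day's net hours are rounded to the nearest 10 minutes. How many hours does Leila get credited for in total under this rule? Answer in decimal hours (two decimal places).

20.67 hours

Tue: 05:30–15:40 = 10 h 10 min − 30 min = 9 h 40 min → rounds to 9 h 40 min
Wed: 06:28–17:46 = 11 h 18 min − 15 min = 11 h 3 min → rounds to 11 h 0 min
Total credited: 20 h 40 min.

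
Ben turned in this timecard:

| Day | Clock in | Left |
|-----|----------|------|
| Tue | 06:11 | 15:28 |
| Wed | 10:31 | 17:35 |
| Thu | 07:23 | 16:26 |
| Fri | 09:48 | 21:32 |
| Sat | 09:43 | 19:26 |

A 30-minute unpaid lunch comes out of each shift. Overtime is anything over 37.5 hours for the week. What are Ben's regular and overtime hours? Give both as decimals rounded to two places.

Regular 37.50 hours, overtime 6.85 hours

Tue: 06:11–15:28 = 9 h 17 min; less 30 min break → 8 h 47 min
Wed: 10:31–17:35 = 7 h 4 min; less 30 min break → 6 h 34 min
Thu: 07:23–16:26 = 9 h 3 min; less 30 min break → 8 h 33 min
Fri: 09:48–21:32 = 11 h 44 min; less 30 min break → 11 h 14 min
Sat: 09:43–19:26 = 9 h 43 min; less 30 min break → 9 h 13 min
Total worked: 44 h 21 min = 44.35 h.
Threshold 37.5 h → overtime 6 h 51 min, regular 37 h 30 min.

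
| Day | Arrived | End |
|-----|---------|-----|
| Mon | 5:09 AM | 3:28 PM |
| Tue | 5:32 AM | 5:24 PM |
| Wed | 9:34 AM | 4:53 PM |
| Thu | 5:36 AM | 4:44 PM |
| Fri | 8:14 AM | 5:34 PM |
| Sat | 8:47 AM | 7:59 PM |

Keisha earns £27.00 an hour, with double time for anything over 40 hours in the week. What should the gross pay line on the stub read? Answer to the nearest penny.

Mon: 5:09 AM–3:28 PM = 10 h 19 min
Tue: 5:32 AM–5:24 PM = 11 h 52 min
Wed: 9:34 AM–4:53 PM = 7 h 19 min
Thu: 5:36 AM–4:44 PM = 11 h 8 min
Fri: 8:14 AM–5:34 PM = 9 h 20 min
Sat: 8:47 AM–7:59 PM = 11 h 12 min
Total worked: 61 h 10 min = 3670 min.
Regular 40 h 0 min = 2400 min at £27.00/h; overtime 21 h 10 min = 1270 min at £54.00/h.
Pay = (2400 × £27.00 + 1270 × £54.00) ÷ 60 = £2223.00.

£2223.00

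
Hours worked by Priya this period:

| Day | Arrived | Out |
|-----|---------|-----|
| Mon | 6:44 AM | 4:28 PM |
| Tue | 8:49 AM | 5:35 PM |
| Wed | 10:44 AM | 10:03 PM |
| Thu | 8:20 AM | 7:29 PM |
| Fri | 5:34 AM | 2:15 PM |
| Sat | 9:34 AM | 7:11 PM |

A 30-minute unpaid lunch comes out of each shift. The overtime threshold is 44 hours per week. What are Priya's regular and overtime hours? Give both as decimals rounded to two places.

Mon: 6:44 AM–4:28 PM = 9 h 44 min; less 30 min break → 9 h 14 min
Tue: 8:49 AM–5:35 PM = 8 h 46 min; less 30 min break → 8 h 16 min
Wed: 10:44 AM–10:03 PM = 11 h 19 min; less 30 min break → 10 h 49 min
Thu: 8:20 AM–7:29 PM = 11 h 9 min; less 30 min break → 10 h 39 min
Fri: 5:34 AM–2:15 PM = 8 h 41 min; less 30 min break → 8 h 11 min
Sat: 9:34 AM–7:11 PM = 9 h 37 min; less 30 min break → 9 h 7 min
Total worked: 56 h 16 min = 56.27 h.
Threshold 44 h → overtime 12 h 16 min, regular 44 h 0 min.

Regular 44.00 hours, overtime 12.27 hours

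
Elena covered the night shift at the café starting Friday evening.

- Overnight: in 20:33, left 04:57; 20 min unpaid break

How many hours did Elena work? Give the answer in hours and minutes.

Overnight: 20:33 → midnight = 3 h 27 min; midnight → 04:57 = 4 h 57 min; span 8 h 24 min; less 20 min break → 8 h 4 min

8 h 4 min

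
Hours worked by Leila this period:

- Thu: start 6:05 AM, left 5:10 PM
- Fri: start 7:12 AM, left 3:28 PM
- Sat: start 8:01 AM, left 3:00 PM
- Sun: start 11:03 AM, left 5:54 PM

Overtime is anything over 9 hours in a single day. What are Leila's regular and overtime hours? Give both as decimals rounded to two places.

Regular 31.10 hours, overtime 2.08 hours

Thu: 6:05 AM–5:10 PM = 11 h 5 min
Fri: 7:12 AM–3:28 PM = 8 h 16 min
Sat: 8:01 AM–3:00 PM = 6 h 59 min
Sun: 11:03 AM–5:54 PM = 6 h 51 min
Thu reg 9 h 0 min / OT 2 h 5 min; Fri reg 8 h 16 min / OT 0 h 0 min; Sat reg 6 h 59 min / OT 0 h 0 min; Sun reg 6 h 51 min / OT 0 h 0 min.
Totals: regular 31 h 6 min, overtime 2 h 5 min.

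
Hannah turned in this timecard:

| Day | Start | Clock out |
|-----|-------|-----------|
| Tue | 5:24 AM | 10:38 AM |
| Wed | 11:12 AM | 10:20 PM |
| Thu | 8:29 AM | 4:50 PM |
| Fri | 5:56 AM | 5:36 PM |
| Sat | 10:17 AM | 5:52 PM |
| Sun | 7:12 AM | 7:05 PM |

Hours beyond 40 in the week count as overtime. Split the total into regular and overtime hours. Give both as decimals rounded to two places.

Tue: 5:24 AM–10:38 AM = 5 h 14 min
Wed: 11:12 AM–10:20 PM = 11 h 8 min
Thu: 8:29 AM–4:50 PM = 8 h 21 min
Fri: 5:56 AM–5:36 PM = 11 h 40 min
Sat: 10:17 AM–5:52 PM = 7 h 35 min
Sun: 7:12 AM–7:05 PM = 11 h 53 min
Total worked: 55 h 51 min = 55.85 h.
Threshold 40 h → overtime 15 h 51 min, regular 40 h 0 min.

Regular 40.00 hours, overtime 15.85 hours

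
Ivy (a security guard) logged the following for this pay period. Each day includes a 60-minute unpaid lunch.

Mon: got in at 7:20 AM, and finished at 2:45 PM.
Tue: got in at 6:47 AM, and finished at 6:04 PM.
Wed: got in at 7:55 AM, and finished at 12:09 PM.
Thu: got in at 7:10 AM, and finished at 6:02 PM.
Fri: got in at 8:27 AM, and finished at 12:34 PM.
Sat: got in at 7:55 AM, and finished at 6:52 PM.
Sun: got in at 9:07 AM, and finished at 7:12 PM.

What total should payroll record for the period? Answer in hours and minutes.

51 h 57 min

Mon: 7:20 AM–2:45 PM = 7 h 25 min; less 60 min break → 6 h 25 min
Tue: 6:47 AM–6:04 PM = 11 h 17 min; less 60 min break → 10 h 17 min
Wed: 7:55 AM–12:09 PM = 4 h 14 min; less 60 min break → 3 h 14 min
Thu: 7:10 AM–6:02 PM = 10 h 52 min; less 60 min break → 9 h 52 min
Fri: 8:27 AM–12:34 PM = 4 h 7 min; less 60 min break → 3 h 7 min
Sat: 7:55 AM–6:52 PM = 10 h 57 min; less 60 min break → 9 h 57 min
Sun: 9:07 AM–7:12 PM = 10 h 5 min; less 60 min break → 9 h 5 min
Total: 6 h 25 min + 10 h 17 min + 3 h 14 min + 9 h 52 min + 3 h 7 min + 9 h 57 min + 9 h 5 min = 51 h 57 min.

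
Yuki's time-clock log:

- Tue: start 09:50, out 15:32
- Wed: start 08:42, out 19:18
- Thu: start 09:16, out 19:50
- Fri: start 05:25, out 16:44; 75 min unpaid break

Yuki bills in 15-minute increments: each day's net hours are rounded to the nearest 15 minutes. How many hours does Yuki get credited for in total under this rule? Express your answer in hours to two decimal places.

36.75 hours

Tue: 09:50–15:32 = 5 h 42 min → rounds to 5 h 45 min
Wed: 08:42–19:18 = 10 h 36 min → rounds to 10 h 30 min
Thu: 09:16–19:50 = 10 h 34 min → rounds to 10 h 30 min
Fri: 05:25–16:44 = 11 h 19 min − 75 min = 10 h 4 min → rounds to 10 h 0 min
Total credited: 36 h 45 min.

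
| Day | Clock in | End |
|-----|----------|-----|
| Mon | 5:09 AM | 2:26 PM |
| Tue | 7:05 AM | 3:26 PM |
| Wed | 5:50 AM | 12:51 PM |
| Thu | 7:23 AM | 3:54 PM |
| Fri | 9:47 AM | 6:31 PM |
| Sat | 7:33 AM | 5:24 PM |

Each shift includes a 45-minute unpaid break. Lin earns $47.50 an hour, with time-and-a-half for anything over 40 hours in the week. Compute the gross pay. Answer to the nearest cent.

Mon: 5:09 AM–2:26 PM = 9 h 17 min; less 45 min break → 8 h 32 min
Tue: 7:05 AM–3:26 PM = 8 h 21 min; less 45 min break → 7 h 36 min
Wed: 5:50 AM–12:51 PM = 7 h 1 min; less 45 min break → 6 h 16 min
Thu: 7:23 AM–3:54 PM = 8 h 31 min; less 45 min break → 7 h 46 min
Fri: 9:47 AM–6:31 PM = 8 h 44 min; less 45 min break → 7 h 59 min
Sat: 7:33 AM–5:24 PM = 9 h 51 min; less 45 min break → 9 h 6 min
Total worked: 47 h 15 min = 2835 min.
Regular 40 h 0 min = 2400 min at $47.50/h; overtime 7 h 15 min = 435 min at $71.25/h.
Pay = (2400 × $47.50 + 435 × $71.25) ÷ 60 = $2416.56.

$2416.56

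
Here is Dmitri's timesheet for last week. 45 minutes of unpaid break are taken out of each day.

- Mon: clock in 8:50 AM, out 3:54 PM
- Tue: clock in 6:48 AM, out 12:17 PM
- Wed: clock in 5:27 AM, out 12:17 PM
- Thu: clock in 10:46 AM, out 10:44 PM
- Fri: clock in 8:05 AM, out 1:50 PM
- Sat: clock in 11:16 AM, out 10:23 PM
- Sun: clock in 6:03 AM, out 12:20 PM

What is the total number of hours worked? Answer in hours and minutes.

49 h 15 min

Mon: 8:50 AM–3:54 PM = 7 h 4 min; less 45 min break → 6 h 19 min
Tue: 6:48 AM–12:17 PM = 5 h 29 min; less 45 min break → 4 h 44 min
Wed: 5:27 AM–12:17 PM = 6 h 50 min; less 45 min break → 6 h 5 min
Thu: 10:46 AM–10:44 PM = 11 h 58 min; less 45 min break → 11 h 13 min
Fri: 8:05 AM–1:50 PM = 5 h 45 min; less 45 min break → 5 h 0 min
Sat: 11:16 AM–10:23 PM = 11 h 7 min; less 45 min break → 10 h 22 min
Sun: 6:03 AM–12:20 PM = 6 h 17 min; less 45 min break → 5 h 32 min
Total: 6 h 19 min + 4 h 44 min + 6 h 5 min + 11 h 13 min + 5 h 0 min + 10 h 22 min + 5 h 32 min = 49 h 15 min.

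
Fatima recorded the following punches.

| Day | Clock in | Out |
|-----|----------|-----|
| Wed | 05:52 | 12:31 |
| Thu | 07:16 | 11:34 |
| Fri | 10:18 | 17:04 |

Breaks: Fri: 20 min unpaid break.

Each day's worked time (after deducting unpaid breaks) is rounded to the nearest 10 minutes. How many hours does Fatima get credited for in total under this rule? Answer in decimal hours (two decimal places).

17.50 hours

Wed: 05:52–12:31 = 6 h 39 min → rounds to 6 h 40 min
Thu: 07:16–11:34 = 4 h 18 min → rounds to 4 h 20 min
Fri: 10:18–17:04 = 6 h 46 min − 20 min = 6 h 26 min → rounds to 6 h 30 min
Total credited: 17 h 30 min.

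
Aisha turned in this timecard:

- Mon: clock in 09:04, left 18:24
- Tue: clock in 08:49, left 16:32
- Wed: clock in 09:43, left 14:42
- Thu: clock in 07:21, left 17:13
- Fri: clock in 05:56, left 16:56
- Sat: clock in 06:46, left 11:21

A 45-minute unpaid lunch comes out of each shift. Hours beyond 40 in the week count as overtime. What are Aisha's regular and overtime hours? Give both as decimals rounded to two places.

Mon: 09:04–18:24 = 9 h 20 min; less 45 min break → 8 h 35 min
Tue: 08:49–16:32 = 7 h 43 min; less 45 min break → 6 h 58 min
Wed: 09:43–14:42 = 4 h 59 min; less 45 min break → 4 h 14 min
Thu: 07:21–17:13 = 9 h 52 min; less 45 min break → 9 h 7 min
Fri: 05:56–16:56 = 11 h 0 min; less 45 min break → 10 h 15 min
Sat: 06:46–11:21 = 4 h 35 min; less 45 min break → 3 h 50 min
Total worked: 42 h 59 min = 42.98 h.
Threshold 40 h → overtime 2 h 59 min, regular 40 h 0 min.

Regular 40.00 hours, overtime 2.98 hours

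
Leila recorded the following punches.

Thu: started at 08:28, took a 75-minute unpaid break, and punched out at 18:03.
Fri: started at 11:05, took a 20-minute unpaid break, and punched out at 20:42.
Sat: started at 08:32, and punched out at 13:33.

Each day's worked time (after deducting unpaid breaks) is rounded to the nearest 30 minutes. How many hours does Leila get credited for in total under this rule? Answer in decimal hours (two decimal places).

Thu: 08:28–18:03 = 9 h 35 min − 75 min = 8 h 20 min → rounds to 8 h 30 min
Fri: 11:05–20:42 = 9 h 37 min − 20 min = 9 h 17 min → rounds to 9 h 30 min
Sat: 08:32–13:33 = 5 h 1 min → rounds to 5 h 0 min
Total credited: 23 h 0 min.

23.00 hours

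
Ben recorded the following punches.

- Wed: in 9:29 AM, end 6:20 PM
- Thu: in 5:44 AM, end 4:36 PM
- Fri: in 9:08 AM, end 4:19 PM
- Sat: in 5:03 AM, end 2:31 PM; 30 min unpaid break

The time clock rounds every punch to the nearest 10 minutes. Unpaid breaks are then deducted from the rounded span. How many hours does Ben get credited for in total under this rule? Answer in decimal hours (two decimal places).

Wed: in 9:29 AM→9:30 AM, out 6:20 PM→6:20 PM; 8 h 50 min
Thu: in 5:44 AM→5:40 AM, out 4:36 PM→4:40 PM; 11 h 0 min
Fri: in 9:08 AM→9:10 AM, out 4:19 PM→4:20 PM; 7 h 10 min
Sat: in 5:03 AM→5:00 AM, out 2:31 PM→2:30 PM; 9 h 30 min − 30 min = 9 h 0 min
Total credited: 36 h 0 min.

36.00 hours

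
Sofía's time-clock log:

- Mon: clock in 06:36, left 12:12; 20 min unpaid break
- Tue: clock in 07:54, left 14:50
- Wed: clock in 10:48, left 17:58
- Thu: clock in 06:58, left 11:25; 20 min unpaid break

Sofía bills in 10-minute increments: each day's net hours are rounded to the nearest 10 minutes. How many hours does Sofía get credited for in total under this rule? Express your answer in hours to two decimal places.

23.67 hours

Mon: 06:36–12:12 = 5 h 36 min − 20 min = 5 h 16 min → rounds to 5 h 20 min
Tue: 07:54–14:50 = 6 h 56 min → rounds to 7 h 0 min
Wed: 10:48–17:58 = 7 h 10 min → rounds to 7 h 10 min
Thu: 06:58–11:25 = 4 h 27 min − 20 min = 4 h 7 min → rounds to 4 h 10 min
Total credited: 23 h 40 min.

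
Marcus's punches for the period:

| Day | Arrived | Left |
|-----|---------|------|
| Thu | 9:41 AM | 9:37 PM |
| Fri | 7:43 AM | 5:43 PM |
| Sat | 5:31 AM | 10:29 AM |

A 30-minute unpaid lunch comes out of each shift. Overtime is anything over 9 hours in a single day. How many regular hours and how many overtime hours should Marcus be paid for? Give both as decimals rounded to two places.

Thu: 9:41 AM–9:37 PM = 11 h 56 min; less 30 min break → 11 h 26 min
Fri: 7:43 AM–5:43 PM = 10 h 0 min; less 30 min break → 9 h 30 min
Sat: 5:31 AM–10:29 AM = 4 h 58 min; less 30 min break → 4 h 28 min
Thu reg 9 h 0 min / OT 2 h 26 min; Fri reg 9 h 0 min / OT 0 h 30 min; Sat reg 4 h 28 min / OT 0 h 0 min.
Totals: regular 22 h 28 min, overtime 2 h 56 min.

Regular 22.47 hours, overtime 2.93 hours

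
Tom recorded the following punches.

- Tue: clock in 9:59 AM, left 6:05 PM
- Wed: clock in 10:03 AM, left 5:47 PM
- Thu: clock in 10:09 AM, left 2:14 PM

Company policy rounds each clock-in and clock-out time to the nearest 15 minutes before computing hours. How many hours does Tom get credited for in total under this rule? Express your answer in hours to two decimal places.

19.75 hours

Tue: in 9:59 AM→10:00 AM, out 6:05 PM→6:00 PM; 8 h 0 min
Wed: in 10:03 AM→10:00 AM, out 5:47 PM→5:45 PM; 7 h 45 min
Thu: in 10:09 AM→10:15 AM, out 2:14 PM→2:15 PM; 4 h 0 min
Total credited: 19 h 45 min.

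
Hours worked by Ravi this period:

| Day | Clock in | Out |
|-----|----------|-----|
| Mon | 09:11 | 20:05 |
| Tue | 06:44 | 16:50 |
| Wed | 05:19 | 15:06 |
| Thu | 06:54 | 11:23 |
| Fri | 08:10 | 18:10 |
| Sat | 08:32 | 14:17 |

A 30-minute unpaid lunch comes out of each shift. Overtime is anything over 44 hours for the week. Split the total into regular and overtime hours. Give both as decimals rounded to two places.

Mon: 09:11–20:05 = 10 h 54 min; less 30 min break → 10 h 24 min
Tue: 06:44–16:50 = 10 h 6 min; less 30 min break → 9 h 36 min
Wed: 05:19–15:06 = 9 h 47 min; less 30 min break → 9 h 17 min
Thu: 06:54–11:23 = 4 h 29 min; less 30 min break → 3 h 59 min
Fri: 08:10–18:10 = 10 h 0 min; less 30 min break → 9 h 30 min
Sat: 08:32–14:17 = 5 h 45 min; less 30 min break → 5 h 15 min
Total worked: 48 h 1 min = 48.02 h.
Threshold 44 h → overtime 4 h 1 min, regular 44 h 0 min.

Regular 44.00 hours, overtime 4.02 hours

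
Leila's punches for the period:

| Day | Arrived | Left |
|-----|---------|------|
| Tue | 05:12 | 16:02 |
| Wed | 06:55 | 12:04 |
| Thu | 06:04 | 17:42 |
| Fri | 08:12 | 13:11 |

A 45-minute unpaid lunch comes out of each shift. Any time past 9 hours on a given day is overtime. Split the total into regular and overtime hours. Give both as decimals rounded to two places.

Tue: 05:12–16:02 = 10 h 50 min; less 45 min break → 10 h 5 min
Wed: 06:55–12:04 = 5 h 9 min; less 45 min break → 4 h 24 min
Thu: 06:04–17:42 = 11 h 38 min; less 45 min break → 10 h 53 min
Fri: 08:12–13:11 = 4 h 59 min; less 45 min break → 4 h 14 min
Tue reg 9 h 0 min / OT 1 h 5 min; Wed reg 4 h 24 min / OT 0 h 0 min; Thu reg 9 h 0 min / OT 1 h 53 min; Fri reg 4 h 14 min / OT 0 h 0 min.
Totals: regular 26 h 38 min, overtime 2 h 58 min.

Regular 26.63 hours, overtime 2.97 hours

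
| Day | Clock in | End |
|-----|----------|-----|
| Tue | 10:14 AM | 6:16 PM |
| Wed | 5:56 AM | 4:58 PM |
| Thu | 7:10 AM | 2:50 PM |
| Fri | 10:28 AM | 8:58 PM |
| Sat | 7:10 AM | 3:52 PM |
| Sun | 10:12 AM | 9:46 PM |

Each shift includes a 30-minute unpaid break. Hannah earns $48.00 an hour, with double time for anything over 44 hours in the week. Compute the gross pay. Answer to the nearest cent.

$3120.00

Tue: 10:14 AM–6:16 PM = 8 h 2 min; less 30 min break → 7 h 32 min
Wed: 5:56 AM–4:58 PM = 11 h 2 min; less 30 min break → 10 h 32 min
Thu: 7:10 AM–2:50 PM = 7 h 40 min; less 30 min break → 7 h 10 min
Fri: 10:28 AM–8:58 PM = 10 h 30 min; less 30 min break → 10 h 0 min
Sat: 7:10 AM–3:52 PM = 8 h 42 min; less 30 min break → 8 h 12 min
Sun: 10:12 AM–9:46 PM = 11 h 34 min; less 30 min break → 11 h 4 min
Total worked: 54 h 30 min = 3270 min.
Regular 44 h 0 min = 2640 min at $48.00/h; overtime 10 h 30 min = 630 min at $96.00/h.
Pay = (2640 × $48.00 + 630 × $96.00) ÷ 60 = $3120.00.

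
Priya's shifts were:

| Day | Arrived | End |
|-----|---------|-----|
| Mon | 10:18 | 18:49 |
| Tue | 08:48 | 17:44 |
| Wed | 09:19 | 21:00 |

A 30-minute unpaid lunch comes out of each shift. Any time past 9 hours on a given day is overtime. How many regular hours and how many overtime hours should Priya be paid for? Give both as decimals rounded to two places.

Regular 25.45 hours, overtime 2.18 hours

Mon: 10:18–18:49 = 8 h 31 min; less 30 min break → 8 h 1 min
Tue: 08:48–17:44 = 8 h 56 min; less 30 min break → 8 h 26 min
Wed: 09:19–21:00 = 11 h 41 min; less 30 min break → 11 h 11 min
Mon reg 8 h 1 min / OT 0 h 0 min; Tue reg 8 h 26 min / OT 0 h 0 min; Wed reg 9 h 0 min / OT 2 h 11 min.
Totals: regular 25 h 27 min, overtime 2 h 11 min.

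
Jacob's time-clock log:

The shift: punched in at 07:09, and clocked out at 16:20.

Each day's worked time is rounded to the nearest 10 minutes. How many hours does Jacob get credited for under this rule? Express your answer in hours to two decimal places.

The shift: 07:09–16:20 = 9 h 11 min → rounds to 9 h 10 min

9.17 hours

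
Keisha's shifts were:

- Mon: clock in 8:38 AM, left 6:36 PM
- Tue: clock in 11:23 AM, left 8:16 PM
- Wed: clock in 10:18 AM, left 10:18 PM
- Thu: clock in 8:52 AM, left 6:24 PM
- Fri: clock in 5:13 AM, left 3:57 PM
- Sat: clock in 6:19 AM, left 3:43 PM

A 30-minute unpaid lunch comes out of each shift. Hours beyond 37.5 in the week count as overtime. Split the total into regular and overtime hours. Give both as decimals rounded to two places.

Mon: 8:38 AM–6:36 PM = 9 h 58 min; less 30 min break → 9 h 28 min
Tue: 11:23 AM–8:16 PM = 8 h 53 min; less 30 min break → 8 h 23 min
Wed: 10:18 AM–10:18 PM = 12 h 0 min; less 30 min break → 11 h 30 min
Thu: 8:52 AM–6:24 PM = 9 h 32 min; less 30 min break → 9 h 2 min
Fri: 5:13 AM–3:57 PM = 10 h 44 min; less 30 min break → 10 h 14 min
Sat: 6:19 AM–3:43 PM = 9 h 24 min; less 30 min break → 8 h 54 min
Total worked: 57 h 31 min = 57.52 h.
Threshold 37.5 h → overtime 20 h 1 min, regular 37 h 30 min.

Regular 37.50 hours, overtime 20.02 hours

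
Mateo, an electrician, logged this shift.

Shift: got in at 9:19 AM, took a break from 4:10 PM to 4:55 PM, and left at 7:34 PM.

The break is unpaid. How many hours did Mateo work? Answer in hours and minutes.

Shift: 9:19 AM–7:34 PM = 10 h 15 min; less 45 min break → 9 h 30 min

9 h 30 min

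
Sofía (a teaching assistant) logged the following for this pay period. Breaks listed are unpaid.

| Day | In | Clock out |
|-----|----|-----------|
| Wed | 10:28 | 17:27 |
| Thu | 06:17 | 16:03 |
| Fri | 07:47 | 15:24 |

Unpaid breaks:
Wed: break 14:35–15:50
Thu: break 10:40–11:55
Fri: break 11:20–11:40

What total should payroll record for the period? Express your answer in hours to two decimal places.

Wed: 10:28–17:27 = 6 h 59 min; less 75 min break → 5 h 44 min
Thu: 06:17–16:03 = 9 h 46 min; less 75 min break → 8 h 31 min
Fri: 07:47–15:24 = 7 h 37 min; less 20 min break → 7 h 17 min
Total: 5 h 44 min + 8 h 31 min + 7 h 17 min = 21 h 32 min.

21.53 hours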